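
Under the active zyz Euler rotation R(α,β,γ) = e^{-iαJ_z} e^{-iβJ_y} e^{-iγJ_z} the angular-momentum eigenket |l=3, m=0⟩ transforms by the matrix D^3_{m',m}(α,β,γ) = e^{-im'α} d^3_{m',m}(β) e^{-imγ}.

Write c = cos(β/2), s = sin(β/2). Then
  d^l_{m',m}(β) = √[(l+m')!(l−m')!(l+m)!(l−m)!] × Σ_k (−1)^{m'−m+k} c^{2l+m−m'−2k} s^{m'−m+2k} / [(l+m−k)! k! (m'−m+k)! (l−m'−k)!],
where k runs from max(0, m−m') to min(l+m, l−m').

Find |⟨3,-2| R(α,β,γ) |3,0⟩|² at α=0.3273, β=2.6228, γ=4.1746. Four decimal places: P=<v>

D^3_{-2,0}(0.3273,2.6228,4.1746) = e^{-i·-2·0.3273}·d^3_{-2,0}(2.6228)·e^{-i·0·4.1746}. Compute d first:
c=cos(2.6228/2)=0.256497, s=sin(2.6228/2)=0.966545; N=√[1·120·6·6]=65.726707
Admissible k: 2..3 (factorial args all ≥0)
  k=2: (−1)^0·65.7267/(12)·0.2565^4·0.9665^2 = +0.022148
  k=3: (−1)^1·65.7267/(12)·0.2565^2·0.9665^4 = -0.314495
d^3_{-2,0}(2.6228) = +0.022148 -0.314495 = -0.292347
|D^3_{-2,0}|² = |d^3_{-2,0}(β)|² = (-0.292347)² = 0.085467 (the z-rotation phases have unit modulus)

P=0.0855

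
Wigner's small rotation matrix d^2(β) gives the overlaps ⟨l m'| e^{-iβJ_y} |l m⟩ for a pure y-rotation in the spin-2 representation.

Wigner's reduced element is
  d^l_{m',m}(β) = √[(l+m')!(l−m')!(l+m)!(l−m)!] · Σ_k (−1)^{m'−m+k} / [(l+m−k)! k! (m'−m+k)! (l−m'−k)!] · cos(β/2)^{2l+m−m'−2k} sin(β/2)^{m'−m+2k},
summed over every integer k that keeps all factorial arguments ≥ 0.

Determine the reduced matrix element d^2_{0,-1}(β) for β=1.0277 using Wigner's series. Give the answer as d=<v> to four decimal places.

d^2_{0,-1}(β=1.0277) via Wigner's sum:
Half-angle: c=0.870859, s=0.491534. N=√(2·2·1·6)=4.898979
The bounds max(0,m−m')=0 and min(l+m,l−m')=1 give 2 terms
  k=0: (−1)^1·4.8990/(2)·0.8709^3·0.4915^1 = -0.795192
  k=1: (−1)^2·4.8990/(2)·0.8709^1·0.4915^3 = +0.253328
d^2_{0,-1}(1.0277) = -0.795192 +0.253328 = -0.541864

d=-0.5419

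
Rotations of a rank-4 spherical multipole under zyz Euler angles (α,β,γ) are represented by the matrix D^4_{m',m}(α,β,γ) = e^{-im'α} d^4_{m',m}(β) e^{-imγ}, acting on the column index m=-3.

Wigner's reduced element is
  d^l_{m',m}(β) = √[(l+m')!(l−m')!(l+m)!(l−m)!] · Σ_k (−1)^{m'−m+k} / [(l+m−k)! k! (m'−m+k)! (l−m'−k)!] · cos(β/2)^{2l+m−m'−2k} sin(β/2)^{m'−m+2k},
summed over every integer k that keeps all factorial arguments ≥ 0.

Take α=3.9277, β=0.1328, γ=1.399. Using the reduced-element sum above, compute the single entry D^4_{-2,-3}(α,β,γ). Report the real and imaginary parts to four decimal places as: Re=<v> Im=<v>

Re=-0.2101 Im=0.1186

Split into d^4_{-2,-3}(β=0.1328) × two z-phases.
With c≡cos(β/2)=0.997796 and s≡sin(β/2)=0.066351, N=[2·720·1·5040]^{1/2}=2693.993318
k: max(0,(-3)−(-2))=0 … min(4+(-3),4−(-2))=1
  k=0: (−1)^1·2693.9933/(720)·0.9978^7·0.0664^1 = -0.244459
  k=1: (−1)^2·2693.9933/(240)·0.9978^5·0.0664^3 = +0.003243
d^4_{-2,-3}(0.1328) = -0.244459 +0.003243 = -0.241216
Attach z-rotation phases: D = e^{-i(-2)(3.9277)}·(-0.241216)·e^{-i(-3)(1.399)} = -0.210051+0.118591i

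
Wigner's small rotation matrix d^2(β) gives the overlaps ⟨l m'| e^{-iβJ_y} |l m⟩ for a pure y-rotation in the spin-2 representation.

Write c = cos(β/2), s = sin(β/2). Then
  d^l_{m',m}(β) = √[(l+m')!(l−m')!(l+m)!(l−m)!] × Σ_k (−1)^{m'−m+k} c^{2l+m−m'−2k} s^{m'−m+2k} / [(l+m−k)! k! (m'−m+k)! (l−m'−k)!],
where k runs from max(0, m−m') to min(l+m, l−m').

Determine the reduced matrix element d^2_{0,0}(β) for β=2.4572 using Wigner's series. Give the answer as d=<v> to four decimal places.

d^2_{0,0}(β=2.4572) via Wigner's sum:
Half-angle: c=0.335557, s=0.942020. N=√(2·2·2·2)=4.000000
k∈{0,1,2} keeps every argument non-negative
  k=0: (−1)^0·4.0000/(4)·0.3356^4·0.9420^0 = +0.012678
  k=1: (−1)^1·4.0000/(1)·0.3356^2·0.9420^2 = -0.399680
  k=2: (−1)^2·4.0000/(4)·0.3356^0·0.9420^4 = +0.787482
d^2_{0,0}(2.4572) = +0.012678 -0.399680 +0.787482 = +0.400480

d=0.4005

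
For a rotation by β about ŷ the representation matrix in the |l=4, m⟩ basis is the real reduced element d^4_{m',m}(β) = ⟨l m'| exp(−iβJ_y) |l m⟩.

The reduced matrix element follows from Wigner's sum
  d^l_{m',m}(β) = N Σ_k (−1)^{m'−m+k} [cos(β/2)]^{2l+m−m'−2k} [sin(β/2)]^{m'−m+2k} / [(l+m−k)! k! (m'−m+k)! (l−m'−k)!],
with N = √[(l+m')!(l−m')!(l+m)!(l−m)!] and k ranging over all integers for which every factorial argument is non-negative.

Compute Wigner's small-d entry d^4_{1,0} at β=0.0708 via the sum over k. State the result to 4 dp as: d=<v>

d=-0.1564

d^4_{1,0}(β=0.0708) via Wigner's sum:
With c≡cos(β/2)=0.999373 and s≡sin(β/2)=0.035393, N=[120·6·24·24]^{1/2}=643.987578
k∈{0,1,2,3} keeps every argument non-negative
  k=0: (−1)^1·643.9876/(144)·0.9994^7·0.0354^1 = -0.157588
  k=1: (−1)^2·643.9876/(24)·0.9994^5·0.0354^3 = +0.001186
  k=2: (−1)^3·643.9876/(24)·0.9994^3·0.0354^5 = -0.000001
  k=3: (−1)^4·643.9876/(144)·0.9994^1·0.0354^7 = +0.000000
d^4_{1,0}(0.0708) = -0.157588 +0.001186 -0.000001 +0.000000 = -0.156403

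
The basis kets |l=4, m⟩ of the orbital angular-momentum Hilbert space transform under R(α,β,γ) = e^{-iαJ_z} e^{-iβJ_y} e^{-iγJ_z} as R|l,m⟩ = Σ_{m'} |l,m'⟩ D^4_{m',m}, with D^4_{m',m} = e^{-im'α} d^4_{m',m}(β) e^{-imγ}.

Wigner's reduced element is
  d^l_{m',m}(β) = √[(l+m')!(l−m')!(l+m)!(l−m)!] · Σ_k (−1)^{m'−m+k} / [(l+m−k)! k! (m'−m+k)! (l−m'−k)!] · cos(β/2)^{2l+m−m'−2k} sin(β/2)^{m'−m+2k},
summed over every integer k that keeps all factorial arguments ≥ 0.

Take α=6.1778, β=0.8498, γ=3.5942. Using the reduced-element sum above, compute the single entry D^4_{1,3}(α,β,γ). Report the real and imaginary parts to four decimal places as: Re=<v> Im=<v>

Re=-0.1591 Im=0.4827

D^4_{1,3}(6.1778,0.8498,3.5942) = e^{-i·1·6.1778}·d^4_{1,3}(0.8498)·e^{-i·3·3.5942}. Compute d first:
c=cos(0.8498/2)=0.911080, s=sin(0.8498/2)=0.412230; N=√[120·6·5040·1]=1904.940944
Admissible k: 2..3 (factorial args all ≥0)
  k=2: (−1)^0·1904.9409/(240)·0.9111^6·0.4122^2 = +0.771414
  k=3: (−1)^1·1904.9409/(144)·0.9111^4·0.4122^4 = -0.263210
d^4_{1,3}(0.8498) = +0.771414 -0.263210 = +0.508205
D = (+0.994452+0.105190i)·(+0.508205)·(-0.211368+0.977407i) = -0.159073+0.482667i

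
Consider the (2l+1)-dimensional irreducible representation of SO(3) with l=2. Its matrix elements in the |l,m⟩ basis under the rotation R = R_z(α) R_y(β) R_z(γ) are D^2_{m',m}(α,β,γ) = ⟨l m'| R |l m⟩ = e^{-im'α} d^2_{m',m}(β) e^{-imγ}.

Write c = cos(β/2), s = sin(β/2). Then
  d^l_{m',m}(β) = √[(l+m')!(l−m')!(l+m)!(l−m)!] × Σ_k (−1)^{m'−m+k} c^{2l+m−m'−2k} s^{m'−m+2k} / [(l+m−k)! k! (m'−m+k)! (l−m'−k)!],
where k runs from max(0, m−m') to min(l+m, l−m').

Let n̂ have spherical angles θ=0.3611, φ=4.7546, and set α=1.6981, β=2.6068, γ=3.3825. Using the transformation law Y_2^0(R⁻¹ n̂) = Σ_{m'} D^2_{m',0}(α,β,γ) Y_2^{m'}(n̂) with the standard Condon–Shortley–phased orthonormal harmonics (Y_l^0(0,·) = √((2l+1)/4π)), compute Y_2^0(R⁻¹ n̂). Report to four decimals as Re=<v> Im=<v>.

Re=0.6013 Im=0.0000

Need the full column D^2_{m',0} for m'=−2..2 at α=1.6981, β=2.6068, γ=3.3825.
cos(β/2)=0.264221, sin(β/2)=0.964462
d^2_{-2,0}: single k=2 term ⇒ +0.159067;  D = -0.153939-0.040064i
d^2_{-1,0}: k∈[1..2] ⇒ +0.043578 -0.580629 = -0.537051;  D = +0.068184-0.532706i
d^2_{0,0}: k∈[0..2] ⇒ +0.004874 -0.259756 +0.865248 = +0.610366;  D = +0.610366+0.000000i
d^2_{1,0}: k∈[0..1] ⇒ -0.043578 +0.580629 = +0.537051;  D = -0.068184-0.532706i
d^2_{2,0}: single k=0 term ⇒ +0.159067;  D = -0.153939+0.040064i
Y_2^{m'}(θ=0.3611,φ=4.7546) and Σ D·Y over m':
  (-0.1539-0.0401i)·(-0.0480+0.0041i)  (+0.0682-0.5327i)·(+0.0108+0.2551i)  (+0.6104+0.0000i)·(+0.5127+0.0000i)  (-0.0682-0.5327i)·(-0.0108+0.2551i)  (-0.1539+0.0401i)·(-0.0480-0.0041i)
Y_2^0(R⁻¹ n̂) = +0.601310+0.000000i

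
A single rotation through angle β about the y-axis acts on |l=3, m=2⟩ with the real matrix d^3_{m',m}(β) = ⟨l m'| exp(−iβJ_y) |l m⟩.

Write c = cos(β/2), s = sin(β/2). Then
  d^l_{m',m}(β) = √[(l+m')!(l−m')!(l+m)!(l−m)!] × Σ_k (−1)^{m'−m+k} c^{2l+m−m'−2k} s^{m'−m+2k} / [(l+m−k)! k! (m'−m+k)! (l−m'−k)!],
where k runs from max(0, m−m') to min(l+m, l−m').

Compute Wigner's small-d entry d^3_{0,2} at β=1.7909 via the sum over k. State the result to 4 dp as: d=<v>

d=-0.2847

d^3_{0,2}(β=1.7909) via Wigner's sum:
c=cos(1.7909/2)=0.625168, s=sin(1.7909/2)=0.780490; N=√[6·6·120·1]=65.726707
k: max(0,(2)−(0))=2 … min(3+(2),3−(0))=3
  k=2: (−1)^0·65.7267/(12)·0.6252^4·0.7805^2 = +0.509662
  k=3: (−1)^1·65.7267/(12)·0.6252^2·0.7805^4 = -0.794372
d^3_{0,2}(1.7909) = +0.509662 -0.794372 = -0.284711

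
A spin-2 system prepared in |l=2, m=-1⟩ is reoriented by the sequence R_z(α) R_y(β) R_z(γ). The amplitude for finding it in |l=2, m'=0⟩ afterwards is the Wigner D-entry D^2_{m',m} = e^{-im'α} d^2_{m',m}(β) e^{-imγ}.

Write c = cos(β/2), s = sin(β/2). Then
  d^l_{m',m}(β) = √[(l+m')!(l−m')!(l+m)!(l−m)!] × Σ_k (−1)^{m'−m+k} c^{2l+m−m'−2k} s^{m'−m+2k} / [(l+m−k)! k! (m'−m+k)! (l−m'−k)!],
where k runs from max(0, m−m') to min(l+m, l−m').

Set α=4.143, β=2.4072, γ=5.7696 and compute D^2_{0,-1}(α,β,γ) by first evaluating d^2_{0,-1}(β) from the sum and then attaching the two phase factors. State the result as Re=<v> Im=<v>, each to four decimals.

Re=0.5306 Im=-0.2993

First d^2_{0,-1}(β=2.4072), then the phase factors e^{-i(0)α} and e^{-i(-1)γ}:
With c≡cos(β/2)=0.359000 and s≡sin(β/2)=0.933338, N=[2·2·1·6]^{1/2}=4.898979
Admissible k: 0..1 (factorial args all ≥0)
  k=0: (−1)^1·4.8990/(2)·0.3590^3·0.9333^1 = -0.105779
  k=1: (−1)^2·4.8990/(2)·0.3590^1·0.9333^3 = +0.714968
d^2_{0,-1}(2.4072) = -0.105779 +0.714968 = +0.609189
Attach z-rotation phases: D = e^{-i(0)(4.143)}·(+0.609189)·e^{-i(-1)(5.7696)} = +0.530597-0.299296i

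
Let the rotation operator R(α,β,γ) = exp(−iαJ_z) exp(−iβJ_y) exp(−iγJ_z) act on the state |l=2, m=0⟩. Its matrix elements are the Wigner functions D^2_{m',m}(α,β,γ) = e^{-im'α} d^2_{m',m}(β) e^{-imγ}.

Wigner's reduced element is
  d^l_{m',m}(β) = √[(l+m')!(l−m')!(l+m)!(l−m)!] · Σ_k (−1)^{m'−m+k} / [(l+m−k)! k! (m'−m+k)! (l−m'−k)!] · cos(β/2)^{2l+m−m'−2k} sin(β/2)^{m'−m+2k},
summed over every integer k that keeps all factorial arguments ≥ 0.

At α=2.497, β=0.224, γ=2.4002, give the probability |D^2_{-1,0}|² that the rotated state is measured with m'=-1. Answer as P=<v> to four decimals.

P=0.0704

D^2_{-1,0}(2.497,0.224,2.4002) = e^{-i·-1·2.497}·d^2_{-1,0}(0.224)·e^{-i·0·2.4002}. Compute d first:
With c≡cos(β/2)=0.993735 and s≡sin(β/2)=0.111766, N=[1·6·2·2]^{1/2}=4.898979
The bounds max(0,m−m')=1 and min(l+m,l−m')=2 give 2 terms
  k=1: (−1)^0·4.8990/(2)·0.9937^3·0.1118^1 = +0.268656
  k=2: (−1)^1·4.8990/(2)·0.9937^1·0.1118^3 = -0.003398
d^2_{-1,0}(0.224) = +0.268656 -0.003398 = +0.265258
|D^2_{-1,0}|² = |d^2_{-1,0}(β)|² = (+0.265258)² = 0.070362 (the z-rotation phases have unit modulus)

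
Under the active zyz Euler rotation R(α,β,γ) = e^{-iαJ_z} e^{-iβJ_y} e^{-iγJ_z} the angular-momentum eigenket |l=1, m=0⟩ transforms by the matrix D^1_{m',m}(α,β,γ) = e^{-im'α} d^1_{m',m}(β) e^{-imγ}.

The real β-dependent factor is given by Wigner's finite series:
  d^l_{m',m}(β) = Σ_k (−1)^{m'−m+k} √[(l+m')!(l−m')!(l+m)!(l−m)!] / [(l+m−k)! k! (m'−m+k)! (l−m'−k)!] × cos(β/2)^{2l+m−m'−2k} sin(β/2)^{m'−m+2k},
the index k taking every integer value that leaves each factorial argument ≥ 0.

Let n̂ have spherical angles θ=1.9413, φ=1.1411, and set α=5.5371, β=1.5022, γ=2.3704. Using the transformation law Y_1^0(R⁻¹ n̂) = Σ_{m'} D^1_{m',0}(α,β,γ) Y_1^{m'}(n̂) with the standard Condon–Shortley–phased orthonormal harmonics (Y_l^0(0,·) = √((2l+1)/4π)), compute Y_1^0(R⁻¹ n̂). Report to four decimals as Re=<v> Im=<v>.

Need the full column D^1_{m',0} for m'=−1..1 at α=5.5371, β=1.5022, γ=2.3704.
cos(β/2)=0.730939, sin(β/2)=0.682443
d^1_{-1,0}: single k=1 term ⇒ +0.705444;  D = +0.518044-0.478834i
d^1_{0,0}: k∈[0..1] ⇒ +0.534271 -0.465729 = +0.068543;  D = +0.068543+0.000000i
d^1_{1,0}: single k=0 term ⇒ -0.705444;  D = -0.518044-0.478834i
Y_1^{m'}(θ=1.9413,φ=1.1411) and Σ D·Y over m':
  (+0.5180-0.4788i)·(+0.1342-0.2928i)  (+0.0685+0.0000i)·(-0.1769+0.0000i)  (-0.5180-0.4788i)·(-0.1342-0.2928i)
Y_1^0(R⁻¹ n̂) = -0.153500+0.000000i

Re=-0.1535 Im=0.0000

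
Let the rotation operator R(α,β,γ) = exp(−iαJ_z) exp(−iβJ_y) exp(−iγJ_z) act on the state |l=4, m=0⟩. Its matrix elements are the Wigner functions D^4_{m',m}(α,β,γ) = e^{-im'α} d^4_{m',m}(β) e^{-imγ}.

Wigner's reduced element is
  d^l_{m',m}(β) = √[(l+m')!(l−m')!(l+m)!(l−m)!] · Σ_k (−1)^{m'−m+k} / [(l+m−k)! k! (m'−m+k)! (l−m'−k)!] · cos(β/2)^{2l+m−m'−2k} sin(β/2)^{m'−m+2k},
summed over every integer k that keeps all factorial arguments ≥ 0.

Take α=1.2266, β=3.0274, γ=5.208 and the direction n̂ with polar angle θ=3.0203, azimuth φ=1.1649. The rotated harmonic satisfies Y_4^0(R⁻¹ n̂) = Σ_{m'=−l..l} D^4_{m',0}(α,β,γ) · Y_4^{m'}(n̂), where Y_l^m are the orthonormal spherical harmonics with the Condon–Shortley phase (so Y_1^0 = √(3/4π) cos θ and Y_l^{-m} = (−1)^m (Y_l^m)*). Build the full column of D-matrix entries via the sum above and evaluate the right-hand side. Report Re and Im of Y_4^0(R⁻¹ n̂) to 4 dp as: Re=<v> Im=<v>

Need the full column D^4_{m',0} for m'=−4..4 at α=1.2266, β=3.0274, γ=5.208.
cos(β/2)=0.057065, sin(β/2)=0.998370
d^4_{-4,0}: single k=4 term ⇒ +0.000088;  D = +0.000017-0.000086i
d^4_{-3,0}: k∈[3..4] ⇒ +0.000007 -0.002181 = -0.002174;  D = +0.001866+0.001114i
d^4_{-2,0}: k∈[2..4] ⇒ +0.000000 -0.000267 +0.030593 = +0.030326;  D = -0.023420+0.019266i
d^4_{-1,0}: k∈[1..4] ⇒ +0.000000 -0.000016 +0.004946 -0.252307 = -0.247377;  D = -0.083475-0.232868i
d^4_{0,0}: k∈[0..4] ⇒ +0.000000 -0.000001 +0.000379 -0.051596 +0.987038 = +0.935821;  D = +0.935821+0.000000i
d^4_{1,0}: k∈[0..3] ⇒ -0.000000 +0.000016 -0.004946 +0.252307 = +0.247377;  D = +0.083475-0.232868i
d^4_{2,0}: k∈[0..2] ⇒ +0.000000 -0.000267 +0.030593 = +0.030326;  D = -0.023420-0.019266i
d^4_{3,0}: k∈[0..1] ⇒ -0.000007 +0.002181 = +0.002174;  D = -0.001866+0.001114i
d^4_{4,0}: single k=0 term ⇒ +0.000088;  D = +0.000017+0.000086i
Y_4^{m'}(θ=3.0203,φ=1.1649) and Σ D·Y over m':
  (+0.0000-0.0001i)·(-0.0000+0.0001i)  (+0.0019+0.0011i)·(+0.0021-0.0008i)  (-0.0234+0.0193i)·(-0.0199-0.0210i)  (-0.0835-0.2329i)·(-0.0874+0.2035i)  (+0.9358+0.0000i)·(+0.7851+0.0000i)  (+0.0835-0.2329i)·(+0.0874+0.2035i)  (-0.0234-0.0193i)·(-0.0199+0.0210i)  (-0.0019+0.0011i)·(-0.0021-0.0008i)  (+0.0000+0.0001i)·(-0.0000-0.0001i)
Y_4^0(R⁻¹ n̂) = +0.845849-0.000000i

Re=0.8458 Im=0.0000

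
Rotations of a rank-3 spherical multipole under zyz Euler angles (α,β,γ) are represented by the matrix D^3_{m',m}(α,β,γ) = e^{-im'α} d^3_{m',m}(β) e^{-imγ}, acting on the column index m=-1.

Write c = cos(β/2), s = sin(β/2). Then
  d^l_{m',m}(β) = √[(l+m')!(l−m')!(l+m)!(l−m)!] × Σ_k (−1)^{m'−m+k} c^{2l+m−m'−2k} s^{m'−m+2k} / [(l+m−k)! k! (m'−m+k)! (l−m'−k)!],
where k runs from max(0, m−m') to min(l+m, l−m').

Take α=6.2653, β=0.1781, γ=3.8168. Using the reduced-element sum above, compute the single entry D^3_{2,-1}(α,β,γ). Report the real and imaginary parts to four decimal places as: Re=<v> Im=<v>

D^3_{2,-1}(6.2653,0.1781,3.8168) = e^{-i·2·6.2653}·d^3_{2,-1}(0.1781)·e^{-i·-1·3.8168}. Compute d first:
c=cos(0.1781/2)=0.996038, s=sin(0.1781/2)=0.088932; N=√[120·1·2·24]=75.894664
k∈{0,1} keeps every argument non-negative
  k=0: (−1)^3·75.8947/(12)·0.9960^3·0.0889^3 = -0.004396
  k=1: (−1)^4·75.8947/(24)·0.9960^1·0.0889^5 = +0.000018
d^3_{2,-1}(0.1781) = -0.004396 +0.000018 = -0.004378
Phases: e^{-i·(2)·6.2653}=+0.999360+0.035763i, e^{-i·(-1)·3.8168}=-0.780577-0.625059i ⇒ D=+0.003318+0.002857i

Re=0.0033 Im=0.0029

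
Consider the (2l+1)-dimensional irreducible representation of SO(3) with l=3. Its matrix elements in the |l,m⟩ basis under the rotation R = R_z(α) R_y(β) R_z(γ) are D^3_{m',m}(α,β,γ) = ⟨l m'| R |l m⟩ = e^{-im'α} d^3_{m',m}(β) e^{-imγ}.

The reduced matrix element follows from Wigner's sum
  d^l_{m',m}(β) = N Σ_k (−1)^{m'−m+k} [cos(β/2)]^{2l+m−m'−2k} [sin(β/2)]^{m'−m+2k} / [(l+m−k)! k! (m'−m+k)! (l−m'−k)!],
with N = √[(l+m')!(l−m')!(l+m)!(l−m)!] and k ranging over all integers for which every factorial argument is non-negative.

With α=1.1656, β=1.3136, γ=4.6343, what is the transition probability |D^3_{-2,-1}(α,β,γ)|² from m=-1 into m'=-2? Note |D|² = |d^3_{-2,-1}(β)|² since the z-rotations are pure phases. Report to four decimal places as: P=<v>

First d^3_{-2,-1}(β=1.3136), then the phase factors e^{-i(-2)α} and e^{-i(-1)γ}:
Half-angle: c=0.791950, s=0.610586. N=√(1·120·2·24)=75.894664
Admissible k: 1..2 (factorial args all ≥0)
  k=1: (−1)^0·75.8947/(24)·0.7920^5·0.6106^1 = +0.601500
  k=2: (−1)^1·75.8947/(12)·0.7920^3·0.6106^3 = -0.715095
d^3_{-2,-1}(1.3136) = +0.601500 -0.715095 = -0.113594
|D^3_{-2,-1}|² = |d^3_{-2,-1}(β)|² = (-0.113594)² = 0.012904 (the z-rotation phases have unit modulus)

P=0.0129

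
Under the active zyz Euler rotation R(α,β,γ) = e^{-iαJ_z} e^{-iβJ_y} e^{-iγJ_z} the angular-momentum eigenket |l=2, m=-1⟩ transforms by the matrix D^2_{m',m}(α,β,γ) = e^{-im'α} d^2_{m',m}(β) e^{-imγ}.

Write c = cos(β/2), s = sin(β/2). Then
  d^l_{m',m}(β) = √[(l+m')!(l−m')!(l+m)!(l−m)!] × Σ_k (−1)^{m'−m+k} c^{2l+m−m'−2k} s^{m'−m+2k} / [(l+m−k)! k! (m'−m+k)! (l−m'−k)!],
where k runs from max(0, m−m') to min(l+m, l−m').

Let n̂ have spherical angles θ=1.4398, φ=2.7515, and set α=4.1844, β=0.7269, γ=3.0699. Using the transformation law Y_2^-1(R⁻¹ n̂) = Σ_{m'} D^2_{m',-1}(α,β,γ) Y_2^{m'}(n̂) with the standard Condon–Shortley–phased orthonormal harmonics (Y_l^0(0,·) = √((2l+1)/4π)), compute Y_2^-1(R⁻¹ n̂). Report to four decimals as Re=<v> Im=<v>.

Re=-0.0124 Im=-0.1422

Need the full column D^2_{m',-1} for m'=−2..2 at α=4.1844, β=0.7269, γ=3.0699.
cos(β/2)=0.934676, sin(β/2)=0.355501
d^2_{-2,-1}: single k=1 term ⇒ +0.580569;  D = +0.248928-0.524495i
d^2_{-1,-1}: k∈[0..1] ⇒ +0.763210 -0.331226 = +0.431984;  D = +0.243803+0.356609i
d^2_{0,-1}: k∈[0..1] ⇒ -0.711049 +0.102863 = -0.608186;  D = +0.606624-0.043565i
d^2_{1,-1}: k∈[0..1] ⇒ +0.331226 -0.015972 = +0.315254;  D = +0.138909-0.283001i
d^2_{2,-1}: single k=0 term ⇒ -0.083987;  D = -0.046483-0.069951i
Y_2^{m'}(θ=1.4398,φ=2.7515) and Σ D·Y over m':
  (+0.2489-0.5245i)·(+0.2699+0.2671i)  (+0.2438+0.3566i)·(-0.0925-0.0380i)  (+0.6066-0.0436i)·(-0.2992+0.0000i)  (+0.1389-0.2830i)·(+0.0925-0.0380i)  (-0.0465-0.0700i)·(+0.2699-0.2671i)
Y_2^-1(R⁻¹ n̂) = -0.012405-0.142236i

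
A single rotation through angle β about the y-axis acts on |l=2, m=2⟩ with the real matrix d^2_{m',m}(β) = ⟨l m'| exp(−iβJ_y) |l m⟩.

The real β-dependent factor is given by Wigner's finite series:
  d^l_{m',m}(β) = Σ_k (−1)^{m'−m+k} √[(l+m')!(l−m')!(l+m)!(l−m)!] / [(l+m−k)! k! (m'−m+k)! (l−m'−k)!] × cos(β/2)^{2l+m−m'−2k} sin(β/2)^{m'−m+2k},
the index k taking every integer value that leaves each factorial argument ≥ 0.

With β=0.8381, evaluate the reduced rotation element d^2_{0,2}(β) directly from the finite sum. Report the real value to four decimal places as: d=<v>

d^2_{0,2}(β=0.8381) via Wigner's sum:
c=cos(0.8381/2)=0.913476, s=sin(0.8381/2)=0.406893; N=√[2·2·24·1]=9.797959
k: max(0,(2)−(0))=2 … min(2+(2),2−(0))=2
  k=2: (−1)^0·9.7980/(4)·0.9135^2·0.4069^2 = +0.338400
d^2_{0,2}(0.8381) = +0.338400

d=0.3384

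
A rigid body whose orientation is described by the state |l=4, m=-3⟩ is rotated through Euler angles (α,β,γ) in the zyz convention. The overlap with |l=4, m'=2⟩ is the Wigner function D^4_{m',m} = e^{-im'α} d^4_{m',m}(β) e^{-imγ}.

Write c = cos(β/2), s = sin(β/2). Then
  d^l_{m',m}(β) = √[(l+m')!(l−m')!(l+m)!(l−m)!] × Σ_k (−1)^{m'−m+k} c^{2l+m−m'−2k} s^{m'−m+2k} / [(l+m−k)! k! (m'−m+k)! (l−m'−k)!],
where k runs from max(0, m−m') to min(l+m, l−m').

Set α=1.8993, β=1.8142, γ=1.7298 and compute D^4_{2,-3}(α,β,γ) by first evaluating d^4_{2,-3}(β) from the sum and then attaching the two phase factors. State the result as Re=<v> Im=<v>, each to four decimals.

Split into d^4_{2,-3}(β=1.8142) × two z-phases.
c=cos(1.8142/2)=0.616033, s=sin(1.8142/2)=0.787721; N=√[720·2·1·5040]=2693.993318
Admissible k: 0..1 (factorial args all ≥0)
  k=0: (−1)^5·2693.9933/(240)·0.6160^3·0.7877^5 = -0.795898
  k=1: (−1)^6·2693.9933/(720)·0.6160^1·0.7877^7 = +0.433784
d^4_{2,-3}(1.8142) = -0.795898 +0.433784 = -0.362115
D = (-0.791824+0.610750i)·(-0.362115)·(+0.459126-0.888371i) = -0.064828-0.356264i

Re=-0.0648 Im=-0.3563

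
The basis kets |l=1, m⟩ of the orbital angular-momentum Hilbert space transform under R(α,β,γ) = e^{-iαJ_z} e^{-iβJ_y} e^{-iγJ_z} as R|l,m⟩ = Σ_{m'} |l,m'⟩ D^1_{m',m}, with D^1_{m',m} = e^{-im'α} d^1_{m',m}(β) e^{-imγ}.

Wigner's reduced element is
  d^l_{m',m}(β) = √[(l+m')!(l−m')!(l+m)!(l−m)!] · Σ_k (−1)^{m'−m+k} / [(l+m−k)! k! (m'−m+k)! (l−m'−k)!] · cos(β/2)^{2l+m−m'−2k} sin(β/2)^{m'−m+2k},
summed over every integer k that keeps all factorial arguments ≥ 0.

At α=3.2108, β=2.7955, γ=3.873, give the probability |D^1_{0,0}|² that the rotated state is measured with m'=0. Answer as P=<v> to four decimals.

Split into d^1_{0,0}(β=2.7955) × two z-phases.
c=cos(2.7955/2)=0.172184, s=sin(2.7955/2)=0.985065; N=√[1·1·1·1]=1.000000
k: max(0,(0)−(0))=0 … min(1+(0),1−(0))=1
  k=0: (−1)^0·1.0000/(1)·0.1722^2·0.9851^0 = +0.029647
  k=1: (−1)^1·1.0000/(1)·0.1722^0·0.9851^2 = -0.970353
d^1_{0,0}(2.7955) = +0.029647 -0.970353 = -0.940705
|D^1_{0,0}|² = |d^1_{0,0}(β)|² = (-0.940705)² = 0.884927 (the z-rotation phases have unit modulus)

P=0.8849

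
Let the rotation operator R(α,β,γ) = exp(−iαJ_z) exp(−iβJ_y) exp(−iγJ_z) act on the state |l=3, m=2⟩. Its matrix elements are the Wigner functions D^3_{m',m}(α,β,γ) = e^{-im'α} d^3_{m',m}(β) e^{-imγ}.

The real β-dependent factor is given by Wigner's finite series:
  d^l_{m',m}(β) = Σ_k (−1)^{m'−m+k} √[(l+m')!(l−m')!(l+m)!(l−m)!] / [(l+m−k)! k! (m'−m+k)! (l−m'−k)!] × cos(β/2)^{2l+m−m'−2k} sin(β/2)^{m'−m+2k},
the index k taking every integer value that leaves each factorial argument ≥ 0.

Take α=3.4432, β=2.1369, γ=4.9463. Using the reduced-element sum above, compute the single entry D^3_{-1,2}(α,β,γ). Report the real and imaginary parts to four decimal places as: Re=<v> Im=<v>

First d^3_{-1,2}(β=2.1369), then the phase factors e^{-i(-1)α} and e^{-i(2)γ}:
With c≡cos(β/2)=0.481483 and s≡sin(β/2)=0.876455, N=[2·24·120·1]^{1/2}=75.894664
Admissible k: 3..4 (factorial args all ≥0)
  k=3: (−1)^0·75.8947/(12)·0.4815^3·0.8765^3 = +0.475295
  k=4: (−1)^1·75.8947/(24)·0.4815^1·0.8765^5 = -0.787463
d^3_{-1,2}(2.1369) = +0.475295 -0.787463 = -0.312168
Phases: e^{-i·(-1)·3.4432}=-0.954860-0.297055i, e^{-i·(2)·4.9463}=-0.892553+0.450943i ⇒ D=-0.307866+0.051648i

Re=-0.3079 Im=0.0516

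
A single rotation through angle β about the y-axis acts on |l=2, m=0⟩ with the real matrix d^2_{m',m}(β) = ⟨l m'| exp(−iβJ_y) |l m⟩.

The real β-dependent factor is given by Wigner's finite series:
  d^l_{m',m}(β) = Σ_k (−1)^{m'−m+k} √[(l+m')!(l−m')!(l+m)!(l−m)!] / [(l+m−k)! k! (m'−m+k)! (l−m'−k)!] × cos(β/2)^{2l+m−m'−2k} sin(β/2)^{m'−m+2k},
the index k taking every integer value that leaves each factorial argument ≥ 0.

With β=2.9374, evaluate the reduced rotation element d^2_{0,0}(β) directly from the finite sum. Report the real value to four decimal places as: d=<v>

d^2_{0,0}(β=2.9374) via Wigner's sum:
c=cos(2.9374/2)=0.101919, s=sin(2.9374/2)=0.994793; N=√[2·2·2·2]=4.000000
k: max(0,(0)−(0))=0 … min(2+(0),2−(0))=2
  k=0: (−1)^0·4.0000/(4)·0.1019^4·0.9948^0 = +0.000108
  k=1: (−1)^1·4.0000/(1)·0.1019^2·0.9948^2 = -0.041118
  k=2: (−1)^2·4.0000/(4)·0.1019^0·0.9948^4 = +0.979333
d^2_{0,0}(2.9374) = +0.000108 -0.041118 +0.979333 = +0.938322

d=0.9383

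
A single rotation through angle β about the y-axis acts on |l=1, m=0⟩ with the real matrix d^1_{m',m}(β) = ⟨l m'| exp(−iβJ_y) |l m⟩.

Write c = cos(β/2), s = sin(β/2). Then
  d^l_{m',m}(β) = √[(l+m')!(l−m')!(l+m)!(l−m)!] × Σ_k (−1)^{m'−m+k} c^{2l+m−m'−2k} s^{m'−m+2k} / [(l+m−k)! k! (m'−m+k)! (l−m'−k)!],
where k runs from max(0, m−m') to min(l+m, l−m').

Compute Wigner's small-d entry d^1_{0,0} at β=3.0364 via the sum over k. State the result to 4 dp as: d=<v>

d^1_{0,0}(β=3.0364) via Wigner's sum:
With c≡cos(β/2)=0.052572 and s≡sin(β/2)=0.998617, N=[1·1·1·1]^{1/2}=1.000000
k: max(0,(0)−(0))=0 … min(1+(0),1−(0))=1
  k=0: (−1)^0·1.0000/(1)·0.0526^2·0.9986^0 = +0.002764
  k=1: (−1)^1·1.0000/(1)·0.0526^0·0.9986^2 = -0.997236
d^1_{0,0}(3.0364) = +0.002764 -0.997236 = -0.994472

d=-0.9945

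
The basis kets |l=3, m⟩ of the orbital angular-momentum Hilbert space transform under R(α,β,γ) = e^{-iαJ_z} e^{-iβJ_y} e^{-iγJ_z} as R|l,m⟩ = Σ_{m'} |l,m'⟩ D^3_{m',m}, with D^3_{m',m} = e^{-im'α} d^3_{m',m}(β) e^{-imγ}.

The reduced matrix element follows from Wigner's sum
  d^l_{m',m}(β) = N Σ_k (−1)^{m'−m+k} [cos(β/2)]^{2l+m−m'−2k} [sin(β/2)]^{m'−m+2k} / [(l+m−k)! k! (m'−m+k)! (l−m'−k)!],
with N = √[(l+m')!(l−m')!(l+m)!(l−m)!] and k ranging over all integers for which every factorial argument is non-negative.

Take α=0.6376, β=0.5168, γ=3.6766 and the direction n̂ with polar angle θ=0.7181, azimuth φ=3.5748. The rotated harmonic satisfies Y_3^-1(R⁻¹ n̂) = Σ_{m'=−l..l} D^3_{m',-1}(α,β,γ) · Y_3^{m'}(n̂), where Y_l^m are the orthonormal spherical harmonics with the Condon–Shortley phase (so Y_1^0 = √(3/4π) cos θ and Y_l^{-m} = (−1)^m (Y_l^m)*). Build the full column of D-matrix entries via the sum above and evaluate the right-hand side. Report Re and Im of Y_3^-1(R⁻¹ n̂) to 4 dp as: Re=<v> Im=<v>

Need the full column D^3_{m',-1} for m'=−3..3 at α=0.6376, β=0.5168, γ=3.6766.
cos(β/2)=0.966800, sin(β/2)=0.255534
d^3_{-3,-1}: single k=2 term ⇒ +0.220948;  D = +0.169872-0.141286i
d^3_{-2,-1}: k∈[1..2] ⇒ +0.682546 -0.095364 = +0.587182;  D = +0.139239-0.570434i
d^3_{-1,-1}: k∈[0..2] ⇒ +0.816620 -0.456388 +0.023912 = +0.384144;  D = -0.148952-0.354091i
d^3_{0,-1}: k∈[0..2] ⇒ -0.747692 +0.156700 -0.003649 = -0.594641;  D = +0.511549+0.303176i
d^3_{1,-1}: k∈[0..2] ⇒ +0.342291 -0.031883 +0.000278 = +0.310686;  D = -0.309053+0.031818i
d^3_{2,-1}: k∈[0..1] ⇒ -0.095364 +0.003331 = -0.092033;  D = +0.067952-0.062070i
d^3_{3,-1}: single k=0 term ⇒ +0.015435;  D = -0.002961+0.015149i
Y_3^{m'}(θ=0.7181,φ=3.5748) and Σ D·Y over m':
  (+0.1699-0.1413i)·(-0.0318+0.1145i)  (+0.1392-0.5704i)·(+0.2157-0.2539i)  (-0.1490-0.3541i)·(-0.3542+0.1638i)  (+0.5115+0.3032i)·(-0.0462+0.0000i)  (-0.3091+0.0318i)·(+0.3542+0.1638i)  (+0.0680-0.0621i)·(+0.2157+0.2539i)  (-0.0030+0.0151i)·(+0.0318+0.1145i)
Y_3^-1(R⁻¹ n̂) = -0.102986-0.082822i

Re=-0.1030 Im=-0.0828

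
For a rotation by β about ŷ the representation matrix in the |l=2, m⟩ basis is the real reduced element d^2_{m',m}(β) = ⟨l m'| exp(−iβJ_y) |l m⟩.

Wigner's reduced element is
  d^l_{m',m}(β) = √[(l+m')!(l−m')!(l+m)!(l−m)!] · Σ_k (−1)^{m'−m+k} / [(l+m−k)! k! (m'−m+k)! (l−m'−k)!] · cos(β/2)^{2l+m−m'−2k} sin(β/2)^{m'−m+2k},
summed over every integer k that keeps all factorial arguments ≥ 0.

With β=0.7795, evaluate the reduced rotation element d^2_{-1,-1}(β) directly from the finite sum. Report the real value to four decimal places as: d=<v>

d=0.3615

d^2_{-1,-1}(β=0.7795) via Wigner's sum:
Half-angle: c=0.925004, s=0.379957. N=√(1·6·1·6)=6.000000
Admissible k: 0..1 (factorial args all ≥0)
  k=0: (−1)^0·6.0000/(6)·0.9250^4·0.3800^0 = +0.732107
  k=1: (−1)^1·6.0000/(2)·0.9250^2·0.3800^2 = -0.370576
d^2_{-1,-1}(0.7795) = +0.732107 -0.370576 = +0.361531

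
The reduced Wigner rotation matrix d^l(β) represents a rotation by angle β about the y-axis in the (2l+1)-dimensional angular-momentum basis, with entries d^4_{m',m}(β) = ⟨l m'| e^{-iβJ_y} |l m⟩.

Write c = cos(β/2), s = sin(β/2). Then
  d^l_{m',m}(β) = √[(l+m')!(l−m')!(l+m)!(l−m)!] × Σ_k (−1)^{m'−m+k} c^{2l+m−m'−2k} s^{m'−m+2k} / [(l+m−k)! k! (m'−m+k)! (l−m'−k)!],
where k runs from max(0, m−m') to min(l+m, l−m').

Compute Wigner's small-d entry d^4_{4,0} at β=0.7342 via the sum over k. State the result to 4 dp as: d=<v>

d^4_{4,0}(β=0.7342) via Wigner's sum:
Half-angle: c=0.933372, s=0.358910. N=√(40320·1·24·24)=4819.161753
The bounds max(0,m−m')=0 and min(l+m,l−m')=0 give 1 term
  k=0: (−1)^4·4819.1618/(576)·0.9334^4·0.3589^4 = +0.105369
d^4_{4,0}(0.7342) = +0.105369

d=0.1054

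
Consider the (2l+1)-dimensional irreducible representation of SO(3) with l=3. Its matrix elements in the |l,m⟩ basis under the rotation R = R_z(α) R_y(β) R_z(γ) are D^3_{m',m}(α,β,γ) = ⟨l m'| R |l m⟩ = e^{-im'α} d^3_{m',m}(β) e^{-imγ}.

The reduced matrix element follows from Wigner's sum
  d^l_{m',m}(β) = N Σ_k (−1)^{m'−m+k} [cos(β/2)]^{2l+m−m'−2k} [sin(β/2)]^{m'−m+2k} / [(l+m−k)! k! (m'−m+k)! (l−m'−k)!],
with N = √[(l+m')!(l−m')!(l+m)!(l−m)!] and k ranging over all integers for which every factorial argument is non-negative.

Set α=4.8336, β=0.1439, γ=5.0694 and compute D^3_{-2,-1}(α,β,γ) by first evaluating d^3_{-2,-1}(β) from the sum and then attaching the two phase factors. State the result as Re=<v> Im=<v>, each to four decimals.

Re=-0.1253 Im=0.1834

D^3_{-2,-1}(4.8336,0.1439,5.0694) = e^{-i·-2·4.8336}·d^3_{-2,-1}(0.1439)·e^{-i·-1·5.0694}. Compute d first:
Half-angle: c=0.997413, s=0.071888. N=√(1·120·2·24)=75.894664
Admissible k: 1..2 (factorial args all ≥0)
  k=1: (−1)^0·75.8947/(24)·0.9974^5·0.0719^1 = +0.224404
  k=2: (−1)^1·75.8947/(12)·0.9974^3·0.0719^3 = -0.002331
d^3_{-2,-1}(0.1439) = +0.224404 -0.002331 = +0.222073
Attach z-rotation phases: D = e^{-i(-2)(4.8336)}·(+0.222073)·e^{-i(-1)(5.0694)} = -0.125288+0.183355i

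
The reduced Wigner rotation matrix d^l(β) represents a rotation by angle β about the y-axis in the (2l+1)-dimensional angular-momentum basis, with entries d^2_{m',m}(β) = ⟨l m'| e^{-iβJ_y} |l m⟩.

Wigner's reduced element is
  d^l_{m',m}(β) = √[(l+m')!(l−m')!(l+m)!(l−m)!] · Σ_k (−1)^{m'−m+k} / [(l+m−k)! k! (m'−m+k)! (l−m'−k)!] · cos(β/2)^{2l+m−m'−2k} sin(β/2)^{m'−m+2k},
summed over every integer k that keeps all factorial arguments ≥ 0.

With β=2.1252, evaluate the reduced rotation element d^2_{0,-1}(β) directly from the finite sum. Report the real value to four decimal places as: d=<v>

d=0.5482

d^2_{0,-1}(β=2.1252) via Wigner's sum:
c=cos(2.1252/2)=0.486602, s=sin(2.1252/2)=0.873624; N=√[2·2·1·6]=4.898979
Admissible k: 0..1 (factorial args all ≥0)
  k=0: (−1)^1·4.8990/(2)·0.4866^3·0.8736^1 = -0.246560
  k=1: (−1)^2·4.8990/(2)·0.4866^1·0.8736^3 = +0.794736
d^2_{0,-1}(2.1252) = -0.246560 +0.794736 = +0.548176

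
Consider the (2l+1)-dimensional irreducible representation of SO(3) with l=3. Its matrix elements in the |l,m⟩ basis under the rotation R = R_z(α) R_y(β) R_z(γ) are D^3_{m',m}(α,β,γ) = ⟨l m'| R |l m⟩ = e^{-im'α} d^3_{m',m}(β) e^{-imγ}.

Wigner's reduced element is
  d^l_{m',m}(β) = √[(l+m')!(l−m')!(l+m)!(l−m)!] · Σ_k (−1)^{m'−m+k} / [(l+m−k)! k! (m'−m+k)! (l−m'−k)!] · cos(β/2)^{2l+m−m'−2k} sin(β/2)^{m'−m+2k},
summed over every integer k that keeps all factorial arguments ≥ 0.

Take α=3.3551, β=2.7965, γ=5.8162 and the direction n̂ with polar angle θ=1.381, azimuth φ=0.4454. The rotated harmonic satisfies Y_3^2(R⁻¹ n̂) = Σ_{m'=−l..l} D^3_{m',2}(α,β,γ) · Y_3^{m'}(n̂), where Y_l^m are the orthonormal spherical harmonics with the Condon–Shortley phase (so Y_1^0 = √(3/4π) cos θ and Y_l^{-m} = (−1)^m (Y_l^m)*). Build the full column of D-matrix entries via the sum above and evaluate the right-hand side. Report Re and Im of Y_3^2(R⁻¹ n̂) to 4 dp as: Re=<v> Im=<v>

Re=-0.3522 Im=-0.1516

Need the full column D^3_{m',2} for m'=−3..3 at α=3.3551, β=2.7965, γ=5.8162.
cos(β/2)=0.171691, sin(β/2)=0.985151
d^3_{-3,2}: single k=5 term ⇒ +0.390245;  D = +0.001442-0.390243i
d^3_{-2,2}: k∈[4..5] ⇒ +0.138828 -0.914147 = -0.775319;  D = -0.161480-0.758317i
d^3_{-1,2}: k∈[3..4] ⇒ +0.030604 -0.503805 = -0.473200;  D = +0.194385+0.431431i
d^3_{0,2}: k∈[2..3] ⇒ +0.004619 -0.152079 = -0.147460;  D = -0.087686-0.118556i
d^3_{1,2}: k∈[1..2] ⇒ +0.000465 -0.030604 = -0.030140;  D = +0.022650+0.019884i
d^3_{2,2}: k∈[0..1] ⇒ +0.000026 -0.004217 = -0.004191;  D = -0.003664-0.002035i
d^3_{3,2}: single k=0 term ⇒ -0.000360;  D = +0.000345+0.000104i
Y_3^{m'}(θ=1.381,φ=0.4454) and Σ D·Y over m':
  (+0.0014-0.3902i)·(+0.0919-0.3843i)  (-0.1615-0.7583i)·(+0.1169-0.1446i)  (+0.1944+0.4314i)·(-0.2354+0.1124i)  (-0.0877-0.1186i)·(-0.1987+0.0000i)  (+0.0226+0.0199i)·(+0.2354+0.1124i)  (-0.0037-0.0020i)·(+0.1169+0.1446i)  (+0.0003+0.0001i)·(-0.0919-0.3843i)
Y_3^2(R⁻¹ n̂) = -0.352235-0.151570i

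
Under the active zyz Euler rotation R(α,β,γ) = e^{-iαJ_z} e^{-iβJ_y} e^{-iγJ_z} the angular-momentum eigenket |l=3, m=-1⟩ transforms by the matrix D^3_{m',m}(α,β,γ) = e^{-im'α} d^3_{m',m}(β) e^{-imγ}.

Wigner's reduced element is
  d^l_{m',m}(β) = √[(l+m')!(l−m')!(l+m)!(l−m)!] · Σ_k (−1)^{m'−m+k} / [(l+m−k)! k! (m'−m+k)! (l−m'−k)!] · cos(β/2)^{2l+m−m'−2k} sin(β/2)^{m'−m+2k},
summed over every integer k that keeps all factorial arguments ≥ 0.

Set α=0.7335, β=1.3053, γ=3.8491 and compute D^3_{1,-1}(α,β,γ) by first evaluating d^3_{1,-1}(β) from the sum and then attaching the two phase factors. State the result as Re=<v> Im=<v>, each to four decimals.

Split into d^3_{1,-1}(β=1.3053) × two z-phases.
Half-angle: c=0.794477, s=0.607294. N=√(24·2·2·24)=48.000000
The bounds max(0,m−m')=0 and min(l+m,l−m')=2 give 3 terms
  k=0: (−1)^2·48.0000/(8)·0.7945^4·0.6073^2 = +0.881607
  k=1: (−1)^3·48.0000/(6)·0.7945^2·0.6073^4 = -0.686829
  k=2: (−1)^4·48.0000/(48)·0.7945^0·0.6073^6 = +0.050164
d^3_{1,-1}(1.3053) = +0.881607 -0.686829 +0.050164 = +0.244942
Attach z-rotation phases: D = e^{-i(1)(0.7335)}·(+0.244942)·e^{-i(-1)(3.8491)} = -0.244859+0.006366i

Re=-0.2449 Im=0.0064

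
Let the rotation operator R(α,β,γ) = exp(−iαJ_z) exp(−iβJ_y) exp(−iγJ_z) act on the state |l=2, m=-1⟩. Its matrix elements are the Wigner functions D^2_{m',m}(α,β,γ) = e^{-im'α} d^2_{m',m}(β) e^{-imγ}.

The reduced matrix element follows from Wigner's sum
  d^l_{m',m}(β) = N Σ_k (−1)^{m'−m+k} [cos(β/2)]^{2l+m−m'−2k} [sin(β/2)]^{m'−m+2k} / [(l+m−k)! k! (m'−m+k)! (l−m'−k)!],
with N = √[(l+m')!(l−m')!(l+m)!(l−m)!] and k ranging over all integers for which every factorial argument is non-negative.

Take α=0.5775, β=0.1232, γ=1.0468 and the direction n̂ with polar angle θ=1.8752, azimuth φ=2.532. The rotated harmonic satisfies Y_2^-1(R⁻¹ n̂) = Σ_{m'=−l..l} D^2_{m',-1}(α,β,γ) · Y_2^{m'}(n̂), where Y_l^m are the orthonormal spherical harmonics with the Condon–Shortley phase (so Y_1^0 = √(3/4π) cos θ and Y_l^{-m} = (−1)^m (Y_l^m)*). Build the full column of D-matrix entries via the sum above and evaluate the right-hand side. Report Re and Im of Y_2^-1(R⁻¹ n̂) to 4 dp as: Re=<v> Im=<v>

Re=-0.1601 Im=0.1892

Need the full column D^2_{m',-1} for m'=−2..2 at α=0.5775, β=0.1232, γ=1.0468.
cos(β/2)=0.998103, sin(β/2)=0.061561
d^2_{-2,-1}: single k=1 term ⇒ +0.122423;  D = -0.072224+0.098849i
d^2_{-1,-1}: k∈[0..1] ⇒ +0.992435 -0.011326 = +0.981109;  D = -0.052468+0.979705i
d^2_{0,-1}: k∈[0..1] ⇒ -0.149937 +0.000570 = -0.149366;  D = -0.074735-0.129325i
d^2_{1,-1}: k∈[0..1] ⇒ +0.011326 -0.000014 = +0.011312;  D = +0.010089+0.005116i
d^2_{2,-1}: single k=0 term ⇒ -0.000466;  D = -0.000463+0.000050i
Y_2^{m'}(θ=1.8752,φ=2.532) and Σ D·Y over m':
  (-0.0722+0.0988i)·(+0.1211+0.3301i)  (-0.0525+0.9797i)·(+0.1811+0.1265i)  (-0.0747-0.1293i)·(-0.2304+0.0000i)  (+0.0101+0.0051i)·(-0.1811+0.1265i)  (-0.0005+0.0001i)·(+0.1211-0.3301i)
Y_2^-1(R⁻¹ n̂) = -0.160079+0.189240i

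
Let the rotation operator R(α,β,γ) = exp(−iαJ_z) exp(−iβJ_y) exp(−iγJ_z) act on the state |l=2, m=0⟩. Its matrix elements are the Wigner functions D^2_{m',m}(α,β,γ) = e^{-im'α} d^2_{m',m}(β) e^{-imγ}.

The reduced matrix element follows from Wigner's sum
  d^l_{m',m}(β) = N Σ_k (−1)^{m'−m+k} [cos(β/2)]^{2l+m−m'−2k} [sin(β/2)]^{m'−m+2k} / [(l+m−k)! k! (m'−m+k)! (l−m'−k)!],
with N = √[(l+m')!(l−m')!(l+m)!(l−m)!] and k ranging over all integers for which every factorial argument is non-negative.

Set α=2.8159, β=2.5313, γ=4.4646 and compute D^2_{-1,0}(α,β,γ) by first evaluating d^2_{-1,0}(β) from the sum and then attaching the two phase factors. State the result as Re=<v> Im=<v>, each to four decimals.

Re=0.5450 Im=-0.1840

First d^2_{-1,0}(β=2.5313), then the phase factors e^{-i(-1)α} and e^{-i(0)γ}:
With c≡cos(β/2)=0.300433 and s≡sin(β/2)=0.953803, N=[1·6·2·2]^{1/2}=4.898979
Admissible k: 1..2 (factorial args all ≥0)
  k=1: (−1)^0·4.8990/(2)·0.3004^3·0.9538^1 = +0.063354
  k=2: (−1)^1·4.8990/(2)·0.3004^1·0.9538^3 = -0.638556
d^2_{-1,0}(2.5313) = +0.063354 -0.638556 = -0.575202
Phases: e^{-i·(-1)·2.8159}=-0.947429+0.319965i, e^{-i·(0)·4.4646}=+1.000000+0.000000i ⇒ D=+0.544963-0.184044i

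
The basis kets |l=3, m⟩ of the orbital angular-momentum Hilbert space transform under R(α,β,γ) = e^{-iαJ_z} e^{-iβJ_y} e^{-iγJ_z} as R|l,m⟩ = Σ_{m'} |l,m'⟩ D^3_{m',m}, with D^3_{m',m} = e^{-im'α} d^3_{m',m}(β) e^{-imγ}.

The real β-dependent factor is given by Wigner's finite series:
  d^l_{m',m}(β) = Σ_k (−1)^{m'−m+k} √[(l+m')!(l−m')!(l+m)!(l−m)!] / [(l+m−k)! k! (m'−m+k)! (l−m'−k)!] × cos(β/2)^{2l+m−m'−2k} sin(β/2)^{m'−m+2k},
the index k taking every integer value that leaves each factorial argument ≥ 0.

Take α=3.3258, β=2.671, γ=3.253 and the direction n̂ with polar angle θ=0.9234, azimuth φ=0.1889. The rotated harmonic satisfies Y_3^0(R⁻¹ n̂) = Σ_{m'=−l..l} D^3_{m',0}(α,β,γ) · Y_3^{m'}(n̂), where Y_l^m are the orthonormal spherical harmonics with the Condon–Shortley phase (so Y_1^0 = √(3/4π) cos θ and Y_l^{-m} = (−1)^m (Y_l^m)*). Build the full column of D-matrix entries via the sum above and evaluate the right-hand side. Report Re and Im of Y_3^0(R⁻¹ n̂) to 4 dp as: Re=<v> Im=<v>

Re=-0.3500 Im=0.0000

Need the full column D^3_{m',0} for m'=−3..3 at α=3.3258, β=2.671, γ=3.253.
cos(β/2)=0.233131, sin(β/2)=0.972445
d^3_{-3,0}: single k=3 term ⇒ +0.052109;  D = -0.044353-0.027353i
d^3_{-2,0}: k∈[2..3] ⇒ +0.015300 -0.266209 = -0.250909;  D = -0.234072-0.090361i
d^3_{-1,0}: k∈[1..3] ⇒ +0.002320 -0.121090 +0.702291 = +0.583520;  D = -0.573648-0.106882i
d^3_{0,0}: k∈[0..3] ⇒ +0.000161 -0.025141 +0.437425 -0.845651 = -0.433206;  D = -0.433206+0.000000i
d^3_{1,0}: k∈[0..2] ⇒ -0.002320 +0.121090 -0.702291 = -0.583520;  D = +0.573648-0.106882i
d^3_{2,0}: k∈[0..1] ⇒ +0.015300 -0.266209 = -0.250909;  D = -0.234072+0.090361i
d^3_{3,0}: single k=0 term ⇒ -0.052109;  D = +0.044353-0.027353i
Y_3^{m'}(θ=0.9234,φ=0.1889) and Σ D·Y over m':
  (-0.0444-0.0274i)·(+0.1786-0.1137i)  (-0.2341-0.0904i)·(+0.3645-0.1447i)  (-0.5736-0.1069i)·(+0.2073-0.0396i)  (-0.4332+0.0000i)·(-0.2659+0.0000i)  (+0.5736-0.1069i)·(-0.2073-0.0396i)  (-0.2341+0.0904i)·(+0.3645+0.1447i)  (+0.0444-0.0274i)·(-0.1786-0.1137i)
Y_3^0(R⁻¹ n̂) = -0.349986+0.000000i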